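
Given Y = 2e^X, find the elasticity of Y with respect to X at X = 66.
Elasticity = 66

Elasticity = (dY/dX) · (X/Y)

dY/dX = 2·e^X
At X = 66: dY/dX = 2·e^66, Y = 2·e^66

Elasticity = (2·e^66) · (66 / (2·e^66)) = 66

Interpretation: for a small percentage change in X, the percentage change in Y is approximately 66.00 times as large.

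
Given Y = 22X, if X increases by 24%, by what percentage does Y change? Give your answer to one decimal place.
24.0%

For Y = 22X:
If X → X(1 + 0.24)
Then Y → Y · (1 + 0.24)^1
     = Y · 1.2400

Percentage change = ((1 + 0.24)^1 − 1) × 100% = 24.0%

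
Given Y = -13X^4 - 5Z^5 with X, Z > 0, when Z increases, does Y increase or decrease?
Y decreases

Taking the partial derivative:
∂Y/∂Z = -25Z^4

∂Y/∂Z = -25Z^4 < 0 (assuming positive values)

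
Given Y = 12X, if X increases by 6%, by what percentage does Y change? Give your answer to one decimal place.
6.0%

For Y = 12X:
If X → X(1 + 0.06)
Then Y → Y · (1 + 0.06)^1
     = Y · 1.0600

Percentage change = ((1 + 0.06)^1 − 1) × 100% = 6.0%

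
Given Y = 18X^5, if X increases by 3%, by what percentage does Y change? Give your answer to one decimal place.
15.9%

For Y = 18X^5:
If X → X(1 + 0.03)
Then Y → Y · (1 + 0.03)^5
     ≈ Y · 1.1593

Percentage change = ((1 + 0.03)^5 − 1) × 100% ≈ 15.9%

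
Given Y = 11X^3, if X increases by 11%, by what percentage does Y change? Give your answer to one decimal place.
36.8%

For Y = 11X^3:
If X → X(1 + 0.11)
Then Y → Y · (1 + 0.11)^3
     ≈ Y · 1.3676

Percentage change = ((1 + 0.11)^3 − 1) × 100% ≈ 36.8%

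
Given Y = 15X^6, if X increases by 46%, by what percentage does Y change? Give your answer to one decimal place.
868.5%

For Y = 15X^6:
If X → X(1 + 0.46)
Then Y → Y · (1 + 0.46)^6
     ≈ Y · 9.6854

Percentage change = ((1 + 0.46)^6 − 1) × 100% ≈ 868.5%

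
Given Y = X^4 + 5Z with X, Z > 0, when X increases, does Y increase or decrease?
Y increases

Taking the partial derivative:
∂Y/∂X = 4X^3

∂Y/∂X = 4X^3 > 0 (assuming positive values)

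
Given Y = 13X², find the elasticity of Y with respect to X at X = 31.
Elasticity = 2

Elasticity = (dY/dX) · (X/Y)

dY/dX = 26·X
At X = 31: dY/dX = 806, Y = 12493

Elasticity = 806 · (31 / 12493) = 2

Interpretation: for a small percentage change in X, the percentage change in Y is approximately 2.00 times as large.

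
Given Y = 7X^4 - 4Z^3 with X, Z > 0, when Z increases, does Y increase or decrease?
Y decreases

Taking the partial derivative:
∂Y/∂Z = -12Z^2

∂Y/∂Z = -12Z^2 < 0 (assuming positive values)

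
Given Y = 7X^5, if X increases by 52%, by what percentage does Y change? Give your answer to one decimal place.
711.4%

For Y = 7X^5:
If X → X(1 + 0.52)
Then Y → Y · (1 + 0.52)^5
     ≈ Y · 8.1137

Percentage change = ((1 + 0.52)^5 − 1) × 100% ≈ 711.4%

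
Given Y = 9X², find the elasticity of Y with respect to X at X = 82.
Elasticity = 2

Elasticity = (dY/dX) · (X/Y)

dY/dX = 18·X
At X = 82: dY/dX = 1476, Y = 60516

Elasticity = 1476 · (82 / 60516) = 2

Interpretation: for a small percentage change in X, the percentage change in Y is approximately 2.00 times as large.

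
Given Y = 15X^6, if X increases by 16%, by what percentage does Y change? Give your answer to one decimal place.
143.6%

For Y = 15X^6:
If X → X(1 + 0.16)
Then Y → Y · (1 + 0.16)^6
     ≈ Y · 2.4364

Percentage change = ((1 + 0.16)^6 − 1) × 100% ≈ 143.6%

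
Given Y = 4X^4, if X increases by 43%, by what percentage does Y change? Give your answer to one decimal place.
318.2%

For Y = 4X^4:
If X → X(1 + 0.43)
Then Y → Y · (1 + 0.43)^4
     ≈ Y · 4.1816

Percentage change = ((1 + 0.43)^4 − 1) × 100% ≈ 318.2%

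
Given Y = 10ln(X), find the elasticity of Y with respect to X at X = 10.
Elasticity = 1/ln(10) ≈ 0.4343

Elasticity = (dY/dX) · (X/Y)

dY/dX = 10/X
At X = 10: dY/dX = 1, Y = 10·ln(10)

Elasticity = 1 · (10 / (10·ln(10))) = 1/ln(10) ≈ 0.4343

Interpretation: for a small percentage change in X, the percentage change in Y is approximately 0.43 times as large.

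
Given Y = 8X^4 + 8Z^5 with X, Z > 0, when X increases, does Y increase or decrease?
Y increases

Taking the partial derivative:
∂Y/∂X = 32X^3

∂Y/∂X = 32X^3 > 0 (assuming positive values)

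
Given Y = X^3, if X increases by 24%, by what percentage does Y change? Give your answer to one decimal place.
90.7%

For Y = X^3:
If X → X(1 + 0.24)
Then Y → Y · (1 + 0.24)^3
     ≈ Y · 1.9066

Percentage change = ((1 + 0.24)^3 − 1) × 100% ≈ 90.7%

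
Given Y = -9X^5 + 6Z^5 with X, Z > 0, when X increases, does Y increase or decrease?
Y decreases

Taking the partial derivative:
∂Y/∂X = -45X^4

∂Y/∂X = -45X^4 < 0 (assuming positive values)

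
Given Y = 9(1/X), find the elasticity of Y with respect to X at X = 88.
Elasticity = -1

Elasticity = (dY/dX) · (X/Y)

dY/dX = -9/X²
At X = 88: dY/dX = -9/7744, Y = 9/88

Elasticity = (-9/7744) · (88 / (9/88)) = -1

Interpretation: for a small percentage change in X, the percentage change in Y is approximately -1.00 times as large.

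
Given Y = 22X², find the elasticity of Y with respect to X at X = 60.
Elasticity = 2

Elasticity = (dY/dX) · (X/Y)

dY/dX = 44·X
At X = 60: dY/dX = 2640, Y = 79200

Elasticity = 2640 · (60 / 79200) = 2

Interpretation: for a small percentage change in X, the percentage change in Y is approximately 2.00 times as large.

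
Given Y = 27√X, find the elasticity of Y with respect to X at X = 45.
Elasticity = 1/2

Elasticity = (dY/dX) · (X/Y)

dY/dX = 27/(2·√X)
At X = 45: dY/dX = 9·√5/10, Y = 81·√5

Elasticity = (9·√5/10) · (45 / (81·√5)) = 1/2

Interpretation: for a small percentage change in X, the percentage change in Y is approximately 0.50 times as large.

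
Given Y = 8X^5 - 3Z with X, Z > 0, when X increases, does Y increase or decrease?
Y increases

Taking the partial derivative:
∂Y/∂X = 40X^4

∂Y/∂X = 40X^4 > 0 (assuming positive values)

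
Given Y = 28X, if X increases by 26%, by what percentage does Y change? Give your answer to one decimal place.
26.0%

For Y = 28X:
If X → X(1 + 0.26)
Then Y → Y · (1 + 0.26)^1
     = Y · 1.2600

Percentage change = ((1 + 0.26)^1 − 1) × 100% = 26.0%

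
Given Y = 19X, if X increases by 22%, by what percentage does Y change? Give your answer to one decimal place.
22.0%

For Y = 19X:
If X → X(1 + 0.22)
Then Y → Y · (1 + 0.22)^1
     = Y · 1.2200

Percentage change = ((1 + 0.22)^1 − 1) × 100% = 22.0%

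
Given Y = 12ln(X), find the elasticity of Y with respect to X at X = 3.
Elasticity = 1/ln(3) ≈ 0.9102

Elasticity = (dY/dX) · (X/Y)

dY/dX = 12/X
At X = 3: dY/dX = 4, Y = 12·ln(3)

Elasticity = 4 · (3 / (12·ln(3))) = 1/ln(3) ≈ 0.9102

Interpretation: for a small percentage change in X, the percentage change in Y is approximately 0.91 times as large.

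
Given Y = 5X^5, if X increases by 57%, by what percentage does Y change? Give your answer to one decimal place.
853.9%

For Y = 5X^5:
If X → X(1 + 0.57)
Then Y → Y · (1 + 0.57)^5
     ≈ Y · 9.5389

Percentage change = ((1 + 0.57)^5 − 1) × 100% ≈ 853.9%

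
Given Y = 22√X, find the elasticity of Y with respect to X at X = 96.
Elasticity = 1/2

Elasticity = (dY/dX) · (X/Y)

dY/dX = 11/√X
At X = 96: dY/dX = 11·√6/24, Y = 88·√6

Elasticity = (11·√6/24) · (96 / (88·√6)) = 1/2

Interpretation: for a small percentage change in X, the percentage change in Y is approximately 0.50 times as large.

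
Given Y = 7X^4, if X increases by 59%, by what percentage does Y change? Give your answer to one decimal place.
539.1%

For Y = 7X^4:
If X → X(1 + 0.59)
Then Y → Y · (1 + 0.59)^4
     ≈ Y · 6.3913

Percentage change = ((1 + 0.59)^4 − 1) × 100% ≈ 539.1%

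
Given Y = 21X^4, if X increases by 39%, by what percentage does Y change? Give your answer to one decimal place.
273.3%

For Y = 21X^4:
If X → X(1 + 0.39)
Then Y → Y · (1 + 0.39)^4
     ≈ Y · 3.7330

Percentage change = ((1 + 0.39)^4 − 1) × 100% ≈ 273.3%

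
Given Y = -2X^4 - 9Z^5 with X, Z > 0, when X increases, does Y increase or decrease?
Y decreases

Taking the partial derivative:
∂Y/∂X = -8X^3

∂Y/∂X = -8X^3 < 0 (assuming positive values)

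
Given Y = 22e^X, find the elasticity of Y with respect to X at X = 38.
Elasticity = 38

Elasticity = (dY/dX) · (X/Y)

dY/dX = 22·e^X
At X = 38: dY/dX = 22·e^38, Y = 22·e^38

Elasticity = (22·e^38) · (38 / (22·e^38)) = 38

Interpretation: for a small percentage change in X, the percentage change in Y is approximately 38.00 times as large.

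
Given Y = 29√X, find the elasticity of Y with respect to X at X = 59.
Elasticity = 1/2

Elasticity = (dY/dX) · (X/Y)

dY/dX = 29/(2·√X)
At X = 59: dY/dX = 29·√59/118, Y = 29·√59

Elasticity = (29·√59/118) · (59 / (29·√59)) = 1/2

Interpretation: for a small percentage change in X, the percentage change in Y is approximately 0.50 times as large.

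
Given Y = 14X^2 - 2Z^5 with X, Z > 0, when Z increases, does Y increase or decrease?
Y decreases

Taking the partial derivative:
∂Y/∂Z = -10Z^4

∂Y/∂Z = -10Z^4 < 0 (assuming positive values)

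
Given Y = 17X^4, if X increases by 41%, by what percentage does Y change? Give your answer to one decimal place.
295.3%

For Y = 17X^4:
If X → X(1 + 0.41)
Then Y → Y · (1 + 0.41)^4
     ≈ Y · 3.9525

Percentage change = ((1 + 0.41)^4 − 1) × 100% ≈ 295.3%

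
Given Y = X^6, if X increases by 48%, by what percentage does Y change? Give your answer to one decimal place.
950.9%

For Y = X^6:
If X → X(1 + 0.48)
Then Y → Y · (1 + 0.48)^6
     ≈ Y · 10.5092

Percentage change = ((1 + 0.48)^6 − 1) × 100% ≈ 950.9%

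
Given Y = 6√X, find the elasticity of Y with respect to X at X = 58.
Elasticity = 1/2

Elasticity = (dY/dX) · (X/Y)

dY/dX = 3/√X
At X = 58: dY/dX = 3·√58/58, Y = 6·√58

Elasticity = (3·√58/58) · (58 / (6·√58)) = 1/2

Interpretation: for a small percentage change in X, the percentage change in Y is approximately 0.50 times as large.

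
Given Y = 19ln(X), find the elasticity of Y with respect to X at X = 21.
Elasticity = 1/ln(21) ≈ 0.3285

Elasticity = (dY/dX) · (X/Y)

dY/dX = 19/X
At X = 21: dY/dX = 19/21, Y = 19·ln(21)

Elasticity = (19/21) · (21 / (19·ln(21))) = 1/ln(21) ≈ 0.3285

Interpretation: for a small percentage change in X, the percentage change in Y is approximately 0.33 times as large.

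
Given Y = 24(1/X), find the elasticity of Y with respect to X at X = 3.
Elasticity = -1

Elasticity = (dY/dX) · (X/Y)

dY/dX = -24/X²
At X = 3: dY/dX = -8/3, Y = 8

Elasticity = (-8/3) · (3 / 8) = -1

Interpretation: for a small percentage change in X, the percentage change in Y is approximately -1.00 times as large.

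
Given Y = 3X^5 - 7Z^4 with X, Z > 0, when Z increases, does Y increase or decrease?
Y decreases

Taking the partial derivative:
∂Y/∂Z = -28Z^3

∂Y/∂Z = -28Z^3 < 0 (assuming positive values)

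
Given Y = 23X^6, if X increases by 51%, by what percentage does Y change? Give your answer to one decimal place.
1085.4%

For Y = 23X^6:
If X → X(1 + 0.51)
Then Y → Y · (1 + 0.51)^6
     ≈ Y · 11.8539

Percentage change = ((1 + 0.51)^6 − 1) × 100% ≈ 1085.4%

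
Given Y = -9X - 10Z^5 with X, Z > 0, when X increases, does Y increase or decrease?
Y decreases

Taking the partial derivative:
∂Y/∂X = -9

∂Y/∂X = -9 < 0 (assuming positive values)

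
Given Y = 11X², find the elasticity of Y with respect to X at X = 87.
Elasticity = 2

Elasticity = (dY/dX) · (X/Y)

dY/dX = 22·X
At X = 87: dY/dX = 1914, Y = 83259

Elasticity = 1914 · (87 / 83259) = 2

Interpretation: for a small percentage change in X, the percentage change in Y is approximately 2.00 times as large.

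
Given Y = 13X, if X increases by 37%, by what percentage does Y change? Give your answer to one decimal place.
37.0%

For Y = 13X:
If X → X(1 + 0.37)
Then Y → Y · (1 + 0.37)^1
     = Y · 1.3700

Percentage change = ((1 + 0.37)^1 − 1) × 100% = 37.0%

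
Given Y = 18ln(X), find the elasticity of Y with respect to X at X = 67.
Elasticity = 1/ln(67) ≈ 0.2378

Elasticity = (dY/dX) · (X/Y)

dY/dX = 18/X
At X = 67: dY/dX = 18/67, Y = 18·ln(67)

Elasticity = (18/67) · (67 / (18·ln(67))) = 1/ln(67) ≈ 0.2378

Interpretation: for a small percentage change in X, the percentage change in Y is approximately 0.24 times as large.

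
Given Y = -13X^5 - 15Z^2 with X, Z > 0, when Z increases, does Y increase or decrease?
Y decreases

Taking the partial derivative:
∂Y/∂Z = -30Z

∂Y/∂Z = -30Z < 0 (assuming positive values)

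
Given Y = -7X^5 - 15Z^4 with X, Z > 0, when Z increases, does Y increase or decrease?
Y decreases

Taking the partial derivative:
∂Y/∂Z = -60Z^3

∂Y/∂Z = -60Z^3 < 0 (assuming positive values)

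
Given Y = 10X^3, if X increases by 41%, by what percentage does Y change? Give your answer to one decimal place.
180.3%

For Y = 10X^3:
If X → X(1 + 0.41)
Then Y → Y · (1 + 0.41)^3
     ≈ Y · 2.8032

Percentage change = ((1 + 0.41)^3 − 1) × 100% ≈ 180.3%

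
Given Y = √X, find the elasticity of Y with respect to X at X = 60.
Elasticity = 1/2

Elasticity = (dY/dX) · (X/Y)

dY/dX = 1/(2·√X)
At X = 60: dY/dX = √15/60, Y = 2·√15

Elasticity = (√15/60) · (60 / (2·√15)) = 1/2

Interpretation: for a small percentage change in X, the percentage change in Y is approximately 0.50 times as large.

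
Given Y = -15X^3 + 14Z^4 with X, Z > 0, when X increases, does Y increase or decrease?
Y decreases

Taking the partial derivative:
∂Y/∂X = -45X^2

∂Y/∂X = -45X^2 < 0 (assuming positive values)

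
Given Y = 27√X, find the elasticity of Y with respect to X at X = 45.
Elasticity = 1/2

Elasticity = (dY/dX) · (X/Y)

dY/dX = 27/(2·√X)
At X = 45: dY/dX = 9·√5/10, Y = 81·√5

Elasticity = (9·√5/10) · (45 / (81·√5)) = 1/2

Interpretation: for a small percentage change in X, the percentage change in Y is approximately 0.50 times as large.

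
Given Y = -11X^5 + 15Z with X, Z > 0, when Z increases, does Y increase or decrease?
Y increases

Taking the partial derivative:
∂Y/∂Z = 15

∂Y/∂Z = 15 > 0 (assuming positive values)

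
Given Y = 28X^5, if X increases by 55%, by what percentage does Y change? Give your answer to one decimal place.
794.7%

For Y = 28X^5:
If X → X(1 + 0.55)
Then Y → Y · (1 + 0.55)^5
     ≈ Y · 8.9466

Percentage change = ((1 + 0.55)^5 − 1) × 100% ≈ 794.7%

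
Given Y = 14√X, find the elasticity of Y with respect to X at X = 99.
Elasticity = 1/2

Elasticity = (dY/dX) · (X/Y)

dY/dX = 7/√X
At X = 99: dY/dX = 7·√11/33, Y = 42·√11

Elasticity = (7·√11/33) · (99 / (42·√11)) = 1/2

Interpretation: for a small percentage change in X, the percentage change in Y is approximately 0.50 times as large.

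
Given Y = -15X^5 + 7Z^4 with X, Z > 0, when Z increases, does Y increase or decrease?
Y increases

Taking the partial derivative:
∂Y/∂Z = 28Z^3

∂Y/∂Z = 28Z^3 > 0 (assuming positive values)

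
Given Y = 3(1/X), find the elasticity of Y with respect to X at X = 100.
Elasticity = -1

Elasticity = (dY/dX) · (X/Y)

dY/dX = -3/X²
At X = 100: dY/dX = -3/10000, Y = 3/100

Elasticity = (-3/10000) · (100 / (3/100)) = -1

Interpretation: for a small percentage change in X, the percentage change in Y is approximately -1.00 times as large.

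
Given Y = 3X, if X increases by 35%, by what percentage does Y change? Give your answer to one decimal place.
35.0%

For Y = 3X:
If X → X(1 + 0.35)
Then Y → Y · (1 + 0.35)^1
     = Y · 1.3500

Percentage change = ((1 + 0.35)^1 − 1) × 100% = 35.0%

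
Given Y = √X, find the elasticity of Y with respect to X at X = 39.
Elasticity = 1/2

Elasticity = (dY/dX) · (X/Y)

dY/dX = 1/(2·√X)
At X = 39: dY/dX = √39/78, Y = √39

Elasticity = (√39/78) · (39 / (√39)) = 1/2

Interpretation: for a small percentage change in X, the percentage change in Y is approximately 0.50 times as large.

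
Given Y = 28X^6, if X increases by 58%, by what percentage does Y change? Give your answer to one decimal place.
1455.8%

For Y = 28X^6:
If X → X(1 + 0.58)
Then Y → Y · (1 + 0.58)^6
     ≈ Y · 15.5576

Percentage change = ((1 + 0.58)^6 − 1) × 100% ≈ 1455.8%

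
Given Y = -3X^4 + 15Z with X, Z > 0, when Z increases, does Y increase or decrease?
Y increases

Taking the partial derivative:
∂Y/∂Z = 15

∂Y/∂Z = 15 > 0 (assuming positive values)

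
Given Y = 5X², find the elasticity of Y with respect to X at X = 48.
Elasticity = 2

Elasticity = (dY/dX) · (X/Y)

dY/dX = 10·X
At X = 48: dY/dX = 480, Y = 11520

Elasticity = 480 · (48 / 11520) = 2

Interpretation: for a small percentage change in X, the percentage change in Y is approximately 2.00 times as large.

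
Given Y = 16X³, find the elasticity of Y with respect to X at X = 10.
Elasticity = 3

Elasticity = (dY/dX) · (X/Y)

dY/dX = 48·X²
At X = 10: dY/dX = 4800, Y = 16000

Elasticity = 4800 · (10 / 16000) = 3

Interpretation: for a small percentage change in X, the percentage change in Y is approximately 3.00 times as large.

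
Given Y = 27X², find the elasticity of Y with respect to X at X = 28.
Elasticity = 2

Elasticity = (dY/dX) · (X/Y)

dY/dX = 54·X
At X = 28: dY/dX = 1512, Y = 21168

Elasticity = 1512 · (28 / 21168) = 2

Interpretation: for a small percentage change in X, the percentage change in Y is approximately 2.00 times as large.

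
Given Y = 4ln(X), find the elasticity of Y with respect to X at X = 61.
Elasticity = 1/ln(61) ≈ 0.2433

Elasticity = (dY/dX) · (X/Y)

dY/dX = 4/X
At X = 61: dY/dX = 4/61, Y = 4·ln(61)

Elasticity = (4/61) · (61 / (4·ln(61))) = 1/ln(61) ≈ 0.2433

Interpretation: for a small percentage change in X, the percentage change in Y is approximately 0.24 times as large.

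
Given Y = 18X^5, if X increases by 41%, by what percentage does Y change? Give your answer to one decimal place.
457.3%

For Y = 18X^5:
If X → X(1 + 0.41)
Then Y → Y · (1 + 0.41)^5
     ≈ Y · 5.5731

Percentage change = ((1 + 0.41)^5 − 1) × 100% ≈ 457.3%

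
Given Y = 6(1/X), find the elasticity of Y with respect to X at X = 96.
Elasticity = -1

Elasticity = (dY/dX) · (X/Y)

dY/dX = -6/X²
At X = 96: dY/dX = -1/1536, Y = 1/16

Elasticity = (-1/1536) · (96 / (1/16)) = -1

Interpretation: for a small percentage change in X, the percentage change in Y is approximately -1.00 times as large.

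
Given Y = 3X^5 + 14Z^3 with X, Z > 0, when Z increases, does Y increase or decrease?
Y increases

Taking the partial derivative:
∂Y/∂Z = 42Z^2

∂Y/∂Z = 42Z^2 > 0 (assuming positive values)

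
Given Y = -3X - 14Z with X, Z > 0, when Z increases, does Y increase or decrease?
Y decreases

Taking the partial derivative:
∂Y/∂Z = -14

∂Y/∂Z = -14 < 0 (assuming positive values)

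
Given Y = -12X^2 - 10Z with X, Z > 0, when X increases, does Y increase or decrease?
Y decreases

Taking the partial derivative:
∂Y/∂X = -24X

∂Y/∂X = -24X < 0 (assuming positive values)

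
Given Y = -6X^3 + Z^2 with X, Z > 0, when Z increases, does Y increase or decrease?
Y increases

Taking the partial derivative:
∂Y/∂Z = 2Z

∂Y/∂Z = 2Z > 0 (assuming positive values)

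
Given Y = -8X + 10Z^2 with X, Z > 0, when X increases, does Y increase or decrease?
Y decreases

Taking the partial derivative:
∂Y/∂X = -8

∂Y/∂X = -8 < 0 (assuming positive values)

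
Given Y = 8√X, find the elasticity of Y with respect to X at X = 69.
Elasticity = 1/2

Elasticity = (dY/dX) · (X/Y)

dY/dX = 4/√X
At X = 69: dY/dX = 4·√69/69, Y = 8·√69

Elasticity = (4·√69/69) · (69 / (8·√69)) = 1/2

Interpretation: for a small percentage change in X, the percentage change in Y is approximately 0.50 times as large.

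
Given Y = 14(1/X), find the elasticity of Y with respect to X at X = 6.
Elasticity = -1

Elasticity = (dY/dX) · (X/Y)

dY/dX = -14/X²
At X = 6: dY/dX = -7/18, Y = 7/3

Elasticity = (-7/18) · (6 / (7/3)) = -1

Interpretation: for a small percentage change in X, the percentage change in Y is approximately -1.00 times as large.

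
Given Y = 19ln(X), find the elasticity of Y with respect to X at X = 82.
Elasticity = 1/ln(82) ≈ 0.2269

Elasticity = (dY/dX) · (X/Y)

dY/dX = 19/X
At X = 82: dY/dX = 19/82, Y = 19·ln(82)

Elasticity = (19/82) · (82 / (19·ln(82))) = 1/ln(82) ≈ 0.2269

Interpretation: for a small percentage change in X, the percentage change in Y is approximately 0.23 times as large.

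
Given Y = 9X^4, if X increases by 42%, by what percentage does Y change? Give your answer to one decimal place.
306.6%

For Y = 9X^4:
If X → X(1 + 0.42)
Then Y → Y · (1 + 0.42)^4
     ≈ Y · 4.0659

Percentage change = ((1 + 0.42)^4 − 1) × 100% ≈ 306.6%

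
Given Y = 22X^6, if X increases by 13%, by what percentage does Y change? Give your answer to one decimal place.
108.2%

For Y = 22X^6:
If X → X(1 + 0.13)
Then Y → Y · (1 + 0.13)^6
     ≈ Y · 2.0820

Percentage change = ((1 + 0.13)^6 − 1) × 100% ≈ 108.2%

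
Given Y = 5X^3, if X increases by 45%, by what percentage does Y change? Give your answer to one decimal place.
204.9%

For Y = 5X^3:
If X → X(1 + 0.45)
Then Y → Y · (1 + 0.45)^3
     ≈ Y · 3.0486

Percentage change = ((1 + 0.45)^3 − 1) × 100% ≈ 204.9%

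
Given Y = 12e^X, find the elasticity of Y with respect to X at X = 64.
Elasticity = 64

Elasticity = (dY/dX) · (X/Y)

dY/dX = 12·e^X
At X = 64: dY/dX = 12·e^64, Y = 12·e^64

Elasticity = (12·e^64) · (64 / (12·e^64)) = 64

Interpretation: for a small percentage change in X, the percentage change in Y is approximately 64.00 times as large.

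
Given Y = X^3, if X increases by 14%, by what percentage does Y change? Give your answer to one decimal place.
48.2%

For Y = X^3:
If X → X(1 + 0.14)
Then Y → Y · (1 + 0.14)^3
     ≈ Y · 1.4815

Percentage change = ((1 + 0.14)^3 − 1) × 100% ≈ 48.2%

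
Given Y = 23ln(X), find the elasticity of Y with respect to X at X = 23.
Elasticity = 1/ln(23) ≈ 0.3189

Elasticity = (dY/dX) · (X/Y)

dY/dX = 23/X
At X = 23: dY/dX = 1, Y = 23·ln(23)

Elasticity = 1 · (23 / (23·ln(23))) = 1/ln(23) ≈ 0.3189

Interpretation: for a small percentage change in X, the percentage change in Y is approximately 0.32 times as large.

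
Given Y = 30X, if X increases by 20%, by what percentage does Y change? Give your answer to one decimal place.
20.0%

For Y = 30X:
If X → X(1 + 0.2)
Then Y → Y · (1 + 0.2)^1
     = Y · 1.2000

Percentage change = ((1 + 0.2)^1 − 1) × 100% = 20.0%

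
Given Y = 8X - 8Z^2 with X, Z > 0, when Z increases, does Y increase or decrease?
Y decreases

Taking the partial derivative:
∂Y/∂Z = -16Z

∂Y/∂Z = -16Z < 0 (assuming positive values)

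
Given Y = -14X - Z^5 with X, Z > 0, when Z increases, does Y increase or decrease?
Y decreases

Taking the partial derivative:
∂Y/∂Z = -5Z^4

∂Y/∂Z = -5Z^4 < 0 (assuming positive values)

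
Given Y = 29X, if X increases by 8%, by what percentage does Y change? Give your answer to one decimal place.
8.0%

For Y = 29X:
If X → X(1 + 0.08)
Then Y → Y · (1 + 0.08)^1
     = Y · 1.0800

Percentage change = ((1 + 0.08)^1 − 1) × 100% = 8.0%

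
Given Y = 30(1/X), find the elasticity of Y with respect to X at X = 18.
Elasticity = -1

Elasticity = (dY/dX) · (X/Y)

dY/dX = -30/X²
At X = 18: dY/dX = -5/54, Y = 5/3

Elasticity = (-5/54) · (18 / (5/3)) = -1

Interpretation: for a small percentage change in X, the percentage change in Y is approximately -1.00 times as large.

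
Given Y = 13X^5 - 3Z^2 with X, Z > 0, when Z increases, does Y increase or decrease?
Y decreases

Taking the partial derivative:
∂Y/∂Z = -6Z

∂Y/∂Z = -6Z < 0 (assuming positive values)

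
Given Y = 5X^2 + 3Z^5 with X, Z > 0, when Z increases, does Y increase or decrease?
Y increases

Taking the partial derivative:
∂Y/∂Z = 15Z^4

∂Y/∂Z = 15Z^4 > 0 (assuming positive values)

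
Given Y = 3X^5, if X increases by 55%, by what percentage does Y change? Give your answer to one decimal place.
794.7%

For Y = 3X^5:
If X → X(1 + 0.55)
Then Y → Y · (1 + 0.55)^5
     ≈ Y · 8.9466

Percentage change = ((1 + 0.55)^5 − 1) × 100% ≈ 794.7%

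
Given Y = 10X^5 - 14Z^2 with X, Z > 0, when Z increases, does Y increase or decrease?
Y decreases

Taking the partial derivative:
∂Y/∂Z = -28Z

∂Y/∂Z = -28Z < 0 (assuming positive values)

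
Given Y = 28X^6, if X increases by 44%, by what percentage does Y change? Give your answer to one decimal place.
791.6%

For Y = 28X^6:
If X → X(1 + 0.44)
Then Y → Y · (1 + 0.44)^6
     ≈ Y · 8.9161

Percentage change = ((1 + 0.44)^6 − 1) × 100% ≈ 791.6%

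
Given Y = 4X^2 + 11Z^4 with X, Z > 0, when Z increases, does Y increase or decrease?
Y increases

Taking the partial derivative:
∂Y/∂Z = 44Z^3

∂Y/∂Z = 44Z^3 > 0 (assuming positive values)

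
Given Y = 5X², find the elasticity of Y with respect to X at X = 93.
Elasticity = 2

Elasticity = (dY/dX) · (X/Y)

dY/dX = 10·X
At X = 93: dY/dX = 930, Y = 43245

Elasticity = 930 · (93 / 43245) = 2

Interpretation: for a small percentage change in X, the percentage change in Y is approximately 2.00 times as large.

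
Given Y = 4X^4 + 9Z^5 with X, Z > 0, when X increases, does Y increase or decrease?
Y increases

Taking the partial derivative:
∂Y/∂X = 16X^3

∂Y/∂X = 16X^3 > 0 (assuming positive values)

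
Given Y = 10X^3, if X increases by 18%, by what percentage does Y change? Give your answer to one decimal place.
64.3%

For Y = 10X^3:
If X → X(1 + 0.18)
Then Y → Y · (1 + 0.18)^3
     ≈ Y · 1.6430

Percentage change = ((1 + 0.18)^3 − 1) × 100% ≈ 64.3%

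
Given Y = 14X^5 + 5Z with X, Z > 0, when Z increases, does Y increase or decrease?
Y increases

Taking the partial derivative:
∂Y/∂Z = 5

∂Y/∂Z = 5 > 0 (assuming positive values)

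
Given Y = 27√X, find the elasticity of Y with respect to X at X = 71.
Elasticity = 1/2

Elasticity = (dY/dX) · (X/Y)

dY/dX = 27/(2·√X)
At X = 71: dY/dX = 27·√71/142, Y = 27·√71

Elasticity = (27·√71/142) · (71 / (27·√71)) = 1/2

Interpretation: for a small percentage change in X, the percentage change in Y is approximately 0.50 times as large.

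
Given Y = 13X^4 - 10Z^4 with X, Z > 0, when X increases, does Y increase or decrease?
Y increases

Taking the partial derivative:
∂Y/∂X = 52X^3

∂Y/∂X = 52X^3 > 0 (assuming positive values)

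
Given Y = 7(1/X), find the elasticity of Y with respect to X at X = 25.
Elasticity = -1

Elasticity = (dY/dX) · (X/Y)

dY/dX = -7/X²
At X = 25: dY/dX = -7/625, Y = 7/25

Elasticity = (-7/625) · (25 / (7/25)) = -1

Interpretation: for a small percentage change in X, the percentage change in Y is approximately -1.00 times as large.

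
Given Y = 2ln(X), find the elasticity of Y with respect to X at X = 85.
Elasticity = 1/ln(85) ≈ 0.2251

Elasticity = (dY/dX) · (X/Y)

dY/dX = 2/X
At X = 85: dY/dX = 2/85, Y = 2·ln(85)

Elasticity = (2/85) · (85 / (2·ln(85))) = 1/ln(85) ≈ 0.2251

Interpretation: for a small percentage change in X, the percentage change in Y is approximately 0.23 times as large.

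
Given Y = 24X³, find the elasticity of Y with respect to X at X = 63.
Elasticity = 3

Elasticity = (dY/dX) · (X/Y)

dY/dX = 72·X²
At X = 63: dY/dX = 285768, Y = 6001128

Elasticity = 285768 · (63 / 6001128) = 3

Interpretation: for a small percentage change in X, the percentage change in Y is approximately 3.00 times as large.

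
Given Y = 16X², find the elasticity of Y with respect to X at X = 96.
Elasticity = 2

Elasticity = (dY/dX) · (X/Y)

dY/dX = 32·X
At X = 96: dY/dX = 3072, Y = 147456

Elasticity = 3072 · (96 / 147456) = 2

Interpretation: for a small percentage change in X, the percentage change in Y is approximately 2.00 times as large.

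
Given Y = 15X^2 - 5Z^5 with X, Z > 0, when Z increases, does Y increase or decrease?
Y decreases

Taking the partial derivative:
∂Y/∂Z = -25Z^4

∂Y/∂Z = -25Z^4 < 0 (assuming positive values)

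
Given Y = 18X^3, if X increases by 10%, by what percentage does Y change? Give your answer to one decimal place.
33.1%

For Y = 18X^3:
If X → X(1 + 0.1)
Then Y → Y · (1 + 0.1)^3
     = Y · 1.3310

Percentage change = ((1 + 0.1)^3 − 1) × 100% = 33.1%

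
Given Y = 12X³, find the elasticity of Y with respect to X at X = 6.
Elasticity = 3

Elasticity = (dY/dX) · (X/Y)

dY/dX = 36·X²
At X = 6: dY/dX = 1296, Y = 2592

Elasticity = 1296 · (6 / 2592) = 3

Interpretation: for a small percentage change in X, the percentage change in Y is approximately 3.00 times as large.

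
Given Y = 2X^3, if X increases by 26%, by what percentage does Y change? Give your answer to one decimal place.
100.0%

For Y = 2X^3:
If X → X(1 + 0.26)
Then Y → Y · (1 + 0.26)^3
     ≈ Y · 2.0004

Percentage change = ((1 + 0.26)^3 − 1) × 100% ≈ 100.0%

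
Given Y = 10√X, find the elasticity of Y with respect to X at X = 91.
Elasticity = 1/2

Elasticity = (dY/dX) · (X/Y)

dY/dX = 5/√X
At X = 91: dY/dX = 5·√91/91, Y = 10·√91

Elasticity = (5·√91/91) · (91 / (10·√91)) = 1/2

Interpretation: for a small percentage change in X, the percentage change in Y is approximately 0.50 times as large.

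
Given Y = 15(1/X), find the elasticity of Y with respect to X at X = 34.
Elasticity = -1

Elasticity = (dY/dX) · (X/Y)

dY/dX = -15/X²
At X = 34: dY/dX = -15/1156, Y = 15/34

Elasticity = (-15/1156) · (34 / (15/34)) = -1

Interpretation: for a small percentage change in X, the percentage change in Y is approximately -1.00 times as large.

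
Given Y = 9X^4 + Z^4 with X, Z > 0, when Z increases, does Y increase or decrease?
Y increases

Taking the partial derivative:
∂Y/∂Z = 4Z^3

∂Y/∂Z = 4Z^3 > 0 (assuming positive values)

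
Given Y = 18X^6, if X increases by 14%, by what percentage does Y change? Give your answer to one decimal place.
119.5%

For Y = 18X^6:
If X → X(1 + 0.14)
Then Y → Y · (1 + 0.14)^6
     ≈ Y · 2.1950

Percentage change = ((1 + 0.14)^6 − 1) × 100% ≈ 119.5%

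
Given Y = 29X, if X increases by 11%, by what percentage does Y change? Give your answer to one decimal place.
11.0%

For Y = 29X:
If X → X(1 + 0.11)
Then Y → Y · (1 + 0.11)^1
     = Y · 1.1100

Percentage change = ((1 + 0.11)^1 − 1) × 100% = 11.0%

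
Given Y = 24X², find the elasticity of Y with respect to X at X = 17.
Elasticity = 2

Elasticity = (dY/dX) · (X/Y)

dY/dX = 48·X
At X = 17: dY/dX = 816, Y = 6936

Elasticity = 816 · (17 / 6936) = 2

Interpretation: for a small percentage change in X, the percentage change in Y is approximately 2.00 times as large.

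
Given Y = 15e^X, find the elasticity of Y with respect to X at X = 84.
Elasticity = 84

Elasticity = (dY/dX) · (X/Y)

dY/dX = 15·e^X
At X = 84: dY/dX = 15·e^84, Y = 15·e^84

Elasticity = (15·e^84) · (84 / (15·e^84)) = 84

Interpretation: for a small percentage change in X, the percentage change in Y is approximately 84.00 times as large.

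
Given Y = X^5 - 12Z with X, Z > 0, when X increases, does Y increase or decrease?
Y increases

Taking the partial derivative:
∂Y/∂X = 5X^4

∂Y/∂X = 5X^4 > 0 (assuming positive values)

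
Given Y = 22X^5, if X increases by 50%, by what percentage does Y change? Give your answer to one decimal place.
659.4%

For Y = 22X^5:
If X → X(1 + 0.5)
Then Y → Y · (1 + 0.5)^5
     ≈ Y · 7.5938

Percentage change = ((1 + 0.5)^5 − 1) × 100% ≈ 659.4%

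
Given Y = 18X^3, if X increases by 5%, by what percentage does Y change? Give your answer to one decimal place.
15.8%

For Y = 18X^3:
If X → X(1 + 0.05)
Then Y → Y · (1 + 0.05)^3
     ≈ Y · 1.1576

Percentage change = ((1 + 0.05)^3 − 1) × 100% ≈ 15.8%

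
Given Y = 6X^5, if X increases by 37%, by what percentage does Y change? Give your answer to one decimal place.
382.6%

For Y = 6X^5:
If X → X(1 + 0.37)
Then Y → Y · (1 + 0.37)^5
     ≈ Y · 4.8262

Percentage change = ((1 + 0.37)^5 − 1) × 100% ≈ 382.6%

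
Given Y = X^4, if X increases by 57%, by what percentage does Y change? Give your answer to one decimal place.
507.6%

For Y = X^4:
If X → X(1 + 0.57)
Then Y → Y · (1 + 0.57)^4
     ≈ Y · 6.0757

Percentage change = ((1 + 0.57)^4 − 1) × 100% ≈ 507.6%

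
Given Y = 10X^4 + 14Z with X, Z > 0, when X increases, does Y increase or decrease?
Y increases

Taking the partial derivative:
∂Y/∂X = 40X^3

∂Y/∂X = 40X^3 > 0 (assuming positive values)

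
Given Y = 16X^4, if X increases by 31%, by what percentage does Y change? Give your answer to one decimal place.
194.5%

For Y = 16X^4:
If X → X(1 + 0.31)
Then Y → Y · (1 + 0.31)^4
     ≈ Y · 2.9450

Percentage change = ((1 + 0.31)^4 − 1) × 100% ≈ 194.5%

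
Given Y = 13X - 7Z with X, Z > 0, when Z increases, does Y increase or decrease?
Y decreases

Taking the partial derivative:
∂Y/∂Z = -7

∂Y/∂Z = -7 < 0 (assuming positive values)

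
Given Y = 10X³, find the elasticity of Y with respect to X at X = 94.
Elasticity = 3

Elasticity = (dY/dX) · (X/Y)

dY/dX = 30·X²
At X = 94: dY/dX = 265080, Y = 8305840

Elasticity = 265080 · (94 / 8305840) = 3

Interpretation: for a small percentage change in X, the percentage change in Y is approximately 3.00 times as large.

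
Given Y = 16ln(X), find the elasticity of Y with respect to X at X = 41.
Elasticity = 1/ln(41) ≈ 0.2693

Elasticity = (dY/dX) · (X/Y)

dY/dX = 16/X
At X = 41: dY/dX = 16/41, Y = 16·ln(41)

Elasticity = (16/41) · (41 / (16·ln(41))) = 1/ln(41) ≈ 0.2693

Interpretation: for a small percentage change in X, the percentage change in Y is approximately 0.27 times as large.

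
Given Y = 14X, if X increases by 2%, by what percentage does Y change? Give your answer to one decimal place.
2.0%

For Y = 14X:
If X → X(1 + 0.02)
Then Y → Y · (1 + 0.02)^1
     = Y · 1.0200

Percentage change = ((1 + 0.02)^1 − 1) × 100% = 2.0%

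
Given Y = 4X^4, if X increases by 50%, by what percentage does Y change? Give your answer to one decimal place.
406.3%

For Y = 4X^4:
If X → X(1 + 0.5)
Then Y → Y · (1 + 0.5)^4
     = Y · 5.0625

Percentage change = ((1 + 0.5)^4 − 1) × 100% ≈ 406.3%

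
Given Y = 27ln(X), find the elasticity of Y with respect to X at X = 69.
Elasticity = 1/ln(69) ≈ 0.2362

Elasticity = (dY/dX) · (X/Y)

dY/dX = 27/X
At X = 69: dY/dX = 9/23, Y = 27·ln(69)

Elasticity = (9/23) · (69 / (27·ln(69))) = 1/ln(69) ≈ 0.2362

Interpretation: for a small percentage change in X, the percentage change in Y is approximately 0.24 times as large.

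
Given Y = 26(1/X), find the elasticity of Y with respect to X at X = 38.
Elasticity = -1

Elasticity = (dY/dX) · (X/Y)

dY/dX = -26/X²
At X = 38: dY/dX = -13/722, Y = 13/19

Elasticity = (-13/722) · (38 / (13/19)) = -1

Interpretation: for a small percentage change in X, the percentage change in Y is approximately -1.00 times as large.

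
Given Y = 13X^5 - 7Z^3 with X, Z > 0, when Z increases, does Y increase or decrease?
Y decreases

Taking the partial derivative:
∂Y/∂Z = -21Z^2

∂Y/∂Z = -21Z^2 < 0 (assuming positive values)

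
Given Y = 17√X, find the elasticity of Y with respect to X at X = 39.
Elasticity = 1/2

Elasticity = (dY/dX) · (X/Y)

dY/dX = 17/(2·√X)
At X = 39: dY/dX = 17·√39/78, Y = 17·√39

Elasticity = (17·√39/78) · (39 / (17·√39)) = 1/2

Interpretation: for a small percentage change in X, the percentage change in Y is approximately 0.50 times as large.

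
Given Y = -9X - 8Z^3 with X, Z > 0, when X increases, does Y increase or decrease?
Y decreases

Taking the partial derivative:
∂Y/∂X = -9

∂Y/∂X = -9 < 0 (assuming positive values)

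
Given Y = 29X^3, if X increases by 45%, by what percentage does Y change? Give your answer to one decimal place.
204.9%

For Y = 29X^3:
If X → X(1 + 0.45)
Then Y → Y · (1 + 0.45)^3
     ≈ Y · 3.0486

Percentage change = ((1 + 0.45)^3 − 1) × 100% ≈ 204.9%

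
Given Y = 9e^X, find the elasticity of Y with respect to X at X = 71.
Elasticity = 71

Elasticity = (dY/dX) · (X/Y)

dY/dX = 9·e^X
At X = 71: dY/dX = 9·e^71, Y = 9·e^71

Elasticity = (9·e^71) · (71 / (9·e^71)) = 71

Interpretation: for a small percentage change in X, the percentage change in Y is approximately 71.00 times as large.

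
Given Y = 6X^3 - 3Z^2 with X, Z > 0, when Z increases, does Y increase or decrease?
Y decreases

Taking the partial derivative:
∂Y/∂Z = -6Z

∂Y/∂Z = -6Z < 0 (assuming positive values)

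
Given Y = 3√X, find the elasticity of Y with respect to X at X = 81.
Elasticity = 1/2

Elasticity = (dY/dX) · (X/Y)

dY/dX = 3/(2·√X)
At X = 81: dY/dX = 1/6, Y = 27

Elasticity = (1/6) · (81 / 27) = 1/2

Interpretation: for a small percentage change in X, the percentage change in Y is approximately 0.50 times as large.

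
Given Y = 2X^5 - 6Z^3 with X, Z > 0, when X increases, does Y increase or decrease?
Y increases

Taking the partial derivative:
∂Y/∂X = 10X^4

∂Y/∂X = 10X^4 > 0 (assuming positive values)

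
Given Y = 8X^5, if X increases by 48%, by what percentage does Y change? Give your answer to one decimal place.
610.1%

For Y = 8X^5:
If X → X(1 + 0.48)
Then Y → Y · (1 + 0.48)^5
     ≈ Y · 7.1008

Percentage change = ((1 + 0.48)^5 − 1) × 100% ≈ 610.1%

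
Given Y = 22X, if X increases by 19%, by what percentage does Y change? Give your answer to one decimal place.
19.0%

For Y = 22X:
If X → X(1 + 0.19)
Then Y → Y · (1 + 0.19)^1
     = Y · 1.1900

Percentage change = ((1 + 0.19)^1 − 1) × 100% = 19.0%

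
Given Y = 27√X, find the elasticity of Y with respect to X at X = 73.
Elasticity = 1/2

Elasticity = (dY/dX) · (X/Y)

dY/dX = 27/(2·√X)
At X = 73: dY/dX = 27·√73/146, Y = 27·√73

Elasticity = (27·√73/146) · (73 / (27·√73)) = 1/2

Interpretation: for a small percentage change in X, the percentage change in Y is approximately 0.50 times as large.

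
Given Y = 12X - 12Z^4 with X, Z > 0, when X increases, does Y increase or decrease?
Y increases

Taking the partial derivative:
∂Y/∂X = 12

∂Y/∂X = 12 > 0 (assuming positive values)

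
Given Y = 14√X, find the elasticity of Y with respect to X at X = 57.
Elasticity = 1/2

Elasticity = (dY/dX) · (X/Y)

dY/dX = 7/√X
At X = 57: dY/dX = 7·√57/57, Y = 14·√57

Elasticity = (7·√57/57) · (57 / (14·√57)) = 1/2

Interpretation: for a small percentage change in X, the percentage change in Y is approximately 0.50 times as large.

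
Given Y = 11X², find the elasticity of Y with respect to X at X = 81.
Elasticity = 2

Elasticity = (dY/dX) · (X/Y)

dY/dX = 22·X
At X = 81: dY/dX = 1782, Y = 72171

Elasticity = 1782 · (81 / 72171) = 2

Interpretation: for a small percentage change in X, the percentage change in Y is approximately 2.00 times as large.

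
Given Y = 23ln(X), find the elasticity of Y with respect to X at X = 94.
Elasticity = 1/ln(94) ≈ 0.2201

Elasticity = (dY/dX) · (X/Y)

dY/dX = 23/X
At X = 94: dY/dX = 23/94, Y = 23·ln(94)

Elasticity = (23/94) · (94 / (23·ln(94))) = 1/ln(94) ≈ 0.2201

Interpretation: for a small percentage change in X, the percentage change in Y is approximately 0.22 times as large.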